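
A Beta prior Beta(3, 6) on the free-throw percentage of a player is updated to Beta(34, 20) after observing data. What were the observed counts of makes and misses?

31 makes and 14 misses

A Beta(a, b) prior with s successes and f failures in binomial data gives a Beta(a+s, b+f) posterior.
Match parameters: s=34−3=31, f=20−6=14.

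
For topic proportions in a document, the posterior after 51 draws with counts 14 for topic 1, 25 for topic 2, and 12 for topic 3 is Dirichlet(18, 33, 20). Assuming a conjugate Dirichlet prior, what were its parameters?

Dirichlet(4, 8, 8)

For a Dirichlet(α) prior with multinomial counts c, the posterior is Dirichlet(α + c) componentwise.
Subtract each count from the matching posterior parameter: 18−14=4, 33−25=8, 20−12=8.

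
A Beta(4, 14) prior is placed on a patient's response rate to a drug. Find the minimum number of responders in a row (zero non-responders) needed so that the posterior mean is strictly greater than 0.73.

k = 34

After k responders and 0 non-responders the posterior is Beta(4+k, 14), with mean (4+k)/(4+14+k).
Set (4+k)/(18+k) > 0.73 and solve: k > (0.73·18 − 4)/(1 − 0.73) = 33.852.
The smallest integer exceeding 33.852 is 34, and checking k=34: (38)/(52) = 0.7308 > 0.73.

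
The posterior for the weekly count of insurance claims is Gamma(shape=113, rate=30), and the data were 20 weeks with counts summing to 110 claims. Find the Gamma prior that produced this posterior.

Gamma–Poisson conjugacy: posterior shape = α + Σxᵢ, posterior rate = β + n.
So α = 113 − 110 = 3 and β = 30 − 20 = 10.

Gamma(shape=3, rate=10)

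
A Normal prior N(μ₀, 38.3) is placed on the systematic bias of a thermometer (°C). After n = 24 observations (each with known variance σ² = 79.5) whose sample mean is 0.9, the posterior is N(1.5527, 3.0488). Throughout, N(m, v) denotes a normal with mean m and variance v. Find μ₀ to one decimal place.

μ₀ = 9.1

With known observation variance, the Normal–Normal posterior has precision τ_n = τ₀ + n/σ² and mean μ_n = (τ₀μ₀ + (n/σ²)x̄)/τ_n.
Here τ₀ = 1/38.3 = 0.026110 and τ_data = 24/79.5 = 0.301887, so τ_n = 0.327997.
Rearranging for μ₀: μ₀ = (μ_n·τ_n − τ_data·x̄)/τ₀ = (1.5527·0.327997 − 0.301887·0.9) / 0.026110 = 0.237583/0.026110 ≈ 9.1.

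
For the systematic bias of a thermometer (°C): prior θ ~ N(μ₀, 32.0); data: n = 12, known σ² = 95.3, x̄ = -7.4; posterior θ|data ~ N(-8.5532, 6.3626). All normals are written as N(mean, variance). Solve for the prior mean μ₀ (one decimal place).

The posterior mean is a precision-weighted average: μ_n = (τ₀μ₀ + τ_data·x̄)/(τ₀+τ_data), with τ₀=1/σ₀² and τ_data=n/σ².
Here τ₀ = 1/32.0 = 0.031250 and τ_data = 12/95.3 = 0.125918, so τ_n = 0.157168.
Rearranging for μ₀: μ₀ = (μ_n·τ_n − τ_data·x̄)/τ₀ = (-8.5532·0.157168 − 0.125918·-7.4) / 0.031250 = -0.412496/0.031250 ≈ -13.2.

μ₀ = -13.2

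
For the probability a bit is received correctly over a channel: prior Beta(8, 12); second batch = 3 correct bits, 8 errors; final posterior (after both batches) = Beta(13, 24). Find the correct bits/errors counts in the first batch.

Sequential conjugate updates are equivalent to a single update on the pooled data, so total successes = posterior α − prior α and total failures = posterior β − prior β.
Total across both batches: 13−8=5 correct bits, 24−12=12 errors.
Subtract the second batch: 5−3=2 correct bits and 12−8=4 errors.

2 correct bits and 4 errors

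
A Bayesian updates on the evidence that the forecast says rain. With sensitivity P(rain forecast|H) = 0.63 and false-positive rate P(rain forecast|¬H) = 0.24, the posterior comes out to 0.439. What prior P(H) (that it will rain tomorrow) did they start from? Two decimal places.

P(H) = 0.23

Bayes' rule in odds form gives O(H|E) = O(H)·[P(E|H)/P(E|¬H)], hence O(H) = O(H|E)/LR.
Posterior odds = 0.439/(1−0.439) = 0.7825. LR = 0.63/0.24 = 2.6250.
Prior odds = 0.7825/2.6250 = 0.2981, so P(H) = 0.2981/(1+0.2981) ≈ 0.23.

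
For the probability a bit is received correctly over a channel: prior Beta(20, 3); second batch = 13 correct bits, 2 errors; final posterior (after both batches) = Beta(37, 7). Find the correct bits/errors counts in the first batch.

4 correct bits and 2 errors

Sequential conjugate updates are equivalent to a single update on the pooled data, so total successes = posterior α − prior α and total failures = posterior β − prior β.
Total across both batches: 37−20=17 correct bits, 7−3=4 errors.
Subtract the second batch: 17−13=4 correct bits and 4−2=2 errors.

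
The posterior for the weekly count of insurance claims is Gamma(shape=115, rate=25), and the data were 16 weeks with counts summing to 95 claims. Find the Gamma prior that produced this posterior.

A Gamma(α, β) prior (rate parametrization) on a Poisson rate with n observations summing to S gives posterior Gamma(α+S, β+n).
So α = 115 − 95 = 20 and β = 25 − 16 = 9.

Gamma(shape=20, rate=9)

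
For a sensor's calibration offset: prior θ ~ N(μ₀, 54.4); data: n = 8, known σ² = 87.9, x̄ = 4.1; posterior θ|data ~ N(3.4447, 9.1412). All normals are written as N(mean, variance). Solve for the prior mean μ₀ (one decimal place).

μ₀ = 0.2

The posterior mean is a precision-weighted average: μ_n = (τ₀μ₀ + τ_data·x̄)/(τ₀+τ_data), with τ₀=1/σ₀² and τ_data=n/σ².
Here τ₀ = 1/54.4 = 0.018382 and τ_data = 8/87.9 = 0.091013, so τ_n = 0.109395.
Rearranging for μ₀: μ₀ = (μ_n·τ_n − τ_data·x̄)/τ₀ = (3.4447·0.109395 − 0.091013·4.1) / 0.018382 = 0.003680/0.018382 ≈ 0.2.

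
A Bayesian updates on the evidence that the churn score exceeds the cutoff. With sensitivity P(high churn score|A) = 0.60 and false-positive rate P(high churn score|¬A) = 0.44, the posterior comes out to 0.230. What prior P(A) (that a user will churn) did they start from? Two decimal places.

Bayes' rule in odds form gives O(A|E) = O(A)·[P(E|A)/P(E|¬A)], hence O(A) = O(A|E)/LR.
Posterior odds = 0.230/(1−0.230) = 0.2987. LR = 0.60/0.44 = 1.3636.
Prior odds = 0.2987/1.3636 = 0.2191, so P(A) = 0.2191/(1+0.2191) ≈ 0.18.

P(A) = 0.18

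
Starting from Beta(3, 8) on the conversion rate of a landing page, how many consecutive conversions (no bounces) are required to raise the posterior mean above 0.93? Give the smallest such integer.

k = 104

After k conversions and 0 bounces the posterior is Beta(3+k, 8), with mean (3+k)/(3+8+k).
Set (3+k)/(11+k) > 0.93 and solve: k > (0.93·11 − 3)/(1 − 0.93) = 103.286.
The smallest integer exceeding 103.286 is 104, and checking k=104: (107)/(115) = 0.9304 > 0.93.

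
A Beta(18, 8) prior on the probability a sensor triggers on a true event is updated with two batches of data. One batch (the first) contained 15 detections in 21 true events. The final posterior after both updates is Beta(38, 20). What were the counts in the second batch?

5 detections and 6 misses

Because Beta–binomial updating is additive in the counts, the combined data contributed (α_post−α_prior, β_post−β_prior) successes and failures.
Total across both batches: 38−18=20 detections, 20−8=12 misses.
Subtract the first batch: 20−15=5 detections and 12−6=6 misses.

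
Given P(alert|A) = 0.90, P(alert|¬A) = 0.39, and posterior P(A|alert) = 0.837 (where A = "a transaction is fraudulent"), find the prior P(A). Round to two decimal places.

P(A) = 0.69

Bayes' rule in odds form gives O(A|E) = O(A)·[P(E|A)/P(E|¬A)], hence O(A) = O(A|E)/LR.
Posterior odds = 0.837/(1−0.837) = 5.1350. LR = 0.90/0.39 = 2.3077.
Prior odds = 5.1350/2.3077 = 2.2252, so P(A) = 2.2252/(1+2.2252) ≈ 0.69.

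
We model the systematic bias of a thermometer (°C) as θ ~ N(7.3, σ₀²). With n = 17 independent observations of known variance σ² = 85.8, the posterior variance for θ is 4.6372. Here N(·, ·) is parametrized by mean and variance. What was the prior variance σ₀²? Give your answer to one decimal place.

σ₀² = 57.1

Posterior precision equals prior precision plus data precision: 1/σ_n² = 1/σ₀² + n/σ².
So 1/σ₀² = 1/4.6372 − 17/85.8 = 0.215647 − 0.198135 = 0.017512.
Hence σ₀² = 1/0.017512 ≈ 57.1.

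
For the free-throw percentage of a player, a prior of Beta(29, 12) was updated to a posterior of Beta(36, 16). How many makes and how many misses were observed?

7 makes and 4 misses

Beta is conjugate to the binomial likelihood: posterior = Beta(a+s, b+f).
Match parameters: s=36−29=7, f=16−12=4.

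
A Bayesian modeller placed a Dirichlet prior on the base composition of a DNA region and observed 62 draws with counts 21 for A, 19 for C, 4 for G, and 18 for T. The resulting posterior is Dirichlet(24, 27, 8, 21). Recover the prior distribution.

Dirichlet(3, 8, 4, 3)

For a Dirichlet(α) prior with multinomial counts c, the posterior is Dirichlet(α + c) componentwise.
Subtract each count from the matching posterior parameter: 24−21=3, 27−19=8, 8−4=4, 21−18=3.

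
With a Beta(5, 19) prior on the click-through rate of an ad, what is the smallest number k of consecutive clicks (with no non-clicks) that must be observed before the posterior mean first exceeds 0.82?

k = 82

After k clicks and 0 non-clicks the posterior is Beta(5+k, 19), with mean (5+k)/(5+19+k).
Set (5+k)/(24+k) > 0.82 and solve: k > (0.82·24 − 5)/(1 − 0.82) = 81.556.
The smallest integer exceeding 81.556 is 82.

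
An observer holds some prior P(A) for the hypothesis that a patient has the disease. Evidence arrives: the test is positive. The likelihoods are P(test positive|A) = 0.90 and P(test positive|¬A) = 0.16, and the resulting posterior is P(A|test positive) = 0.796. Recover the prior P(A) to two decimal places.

In odds form, posterior odds = prior odds × likelihood ratio, so prior odds = posterior odds ÷ LR.
Posterior odds = 0.796/(1−0.796) = 3.9020. LR = 0.90/0.16 = 5.6250.
Prior odds = 3.9020/5.6250 = 0.6937, so P(A) = 0.6937/(1+0.6937) ≈ 0.41.

P(A) = 0.41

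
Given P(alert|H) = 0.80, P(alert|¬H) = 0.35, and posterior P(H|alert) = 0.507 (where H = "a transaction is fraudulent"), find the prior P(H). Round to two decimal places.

P(H) = 0.31

Bayes' rule in odds form gives O(H|E) = O(H)·[P(E|H)/P(E|¬H)], hence O(H) = O(H|E)/LR.
Posterior odds = 0.507/(1−0.507) = 1.0284. LR = 0.80/0.35 = 2.2857.
Prior odds = 1.0284/2.2857 = 0.4499, so P(H) = 0.4499/(1+0.4499) ≈ 0.31.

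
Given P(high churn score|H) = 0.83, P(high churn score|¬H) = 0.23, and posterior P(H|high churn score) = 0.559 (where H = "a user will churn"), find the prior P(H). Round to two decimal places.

Bayes' rule in odds form gives O(H|E) = O(H)·[P(E|H)/P(E|¬H)], hence O(H) = O(H|E)/LR.
Posterior odds = 0.559/(1−0.559) = 1.2676. LR = 0.83/0.23 = 3.6087.
Prior odds = 1.2676/3.6087 = 0.3513, so P(H) = 0.3513/(1+0.3513) ≈ 0.26.

P(H) = 0.26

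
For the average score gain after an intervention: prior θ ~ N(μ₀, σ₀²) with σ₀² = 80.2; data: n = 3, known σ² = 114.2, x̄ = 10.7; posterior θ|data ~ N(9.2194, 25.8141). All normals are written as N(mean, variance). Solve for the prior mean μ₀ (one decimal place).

With known observation variance, the Normal–Normal posterior has precision τ_n = τ₀ + n/σ² and mean μ_n = (τ₀μ₀ + (n/σ²)x̄)/τ_n.
Here τ₀ = 1/80.2 = 0.012469 and τ_data = 3/114.2 = 0.026270, so τ_n = 0.038739.
Rearranging for μ₀: μ₀ = (μ_n·τ_n − τ_data·x̄)/τ₀ = (9.2194·0.038739 − 0.026270·10.7) / 0.012469 = 0.076061/0.012469 ≈ 6.1.

μ₀ = 6.1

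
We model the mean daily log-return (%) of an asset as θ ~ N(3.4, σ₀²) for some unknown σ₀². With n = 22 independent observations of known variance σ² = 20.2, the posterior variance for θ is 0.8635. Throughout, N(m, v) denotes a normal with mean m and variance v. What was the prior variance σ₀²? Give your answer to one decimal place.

σ₀² = 14.5

For the Normal–Normal model with known σ², precisions add: τ_n = τ₀ + n/σ².
So 1/σ₀² = 1/0.8635 − 22/20.2 = 1.158078 − 1.089109 = 0.068969.
Hence σ₀² = 1/0.068969 ≈ 14.5.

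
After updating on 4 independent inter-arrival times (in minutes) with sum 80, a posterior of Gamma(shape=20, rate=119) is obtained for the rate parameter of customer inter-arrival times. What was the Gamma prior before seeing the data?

Gamma(shape=16, rate=39)

For an exponential likelihood with a Gamma(α, β) prior on the rate, n observations with total T give posterior Gamma(α+n, β+T).
So α = 20 − 4 = 16 and β = 119 − 80 = 39.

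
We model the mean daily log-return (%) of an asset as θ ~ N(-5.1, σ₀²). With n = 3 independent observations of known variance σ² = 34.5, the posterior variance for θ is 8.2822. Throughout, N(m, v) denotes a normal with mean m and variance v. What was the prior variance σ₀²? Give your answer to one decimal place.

Posterior precision equals prior precision plus data precision: 1/σ_n² = 1/σ₀² + n/σ².
So 1/σ₀² = 1/8.2822 − 3/34.5 = 0.120741 − 0.086957 = 0.033784.
Hence σ₀² = 1/0.033784 ≈ 29.6.

σ₀² = 29.6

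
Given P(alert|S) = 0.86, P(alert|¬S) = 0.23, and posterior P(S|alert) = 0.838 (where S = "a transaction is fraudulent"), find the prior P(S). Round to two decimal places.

In odds form, posterior odds = prior odds × likelihood ratio, so prior odds = posterior odds ÷ LR.
Posterior odds = 0.838/(1−0.838) = 5.1728. LR = 0.86/0.23 = 3.7391.
Prior odds = 5.1728/3.7391 = 1.3834, so P(S) = 1.3834/(1+1.3834) ≈ 0.58.

P(S) = 0.58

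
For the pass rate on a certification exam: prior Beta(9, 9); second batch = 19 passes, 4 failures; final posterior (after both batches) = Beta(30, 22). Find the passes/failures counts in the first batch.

Because Beta–binomial updating is additive in the counts, the combined data contributed (α_post−α_prior, β_post−β_prior) successes and failures.
Total across both batches: 30−9=21 passes, 22−9=13 failures.
Subtract the second batch: 21−19=2 passes and 13−4=9 failures.

2 passes and 9 failures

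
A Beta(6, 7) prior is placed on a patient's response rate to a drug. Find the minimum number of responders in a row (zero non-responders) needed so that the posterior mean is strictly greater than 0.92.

k = 75

After k responders and 0 non-responders the posterior is Beta(6+k, 7), with mean (6+k)/(6+7+k).
Set (6+k)/(13+k) > 0.92 and solve: k > (0.92·13 − 6)/(1 − 0.92) = 74.500.
The smallest integer exceeding 74.500 is 75, and checking k=75: (81)/(88) = 0.9205 > 0.92.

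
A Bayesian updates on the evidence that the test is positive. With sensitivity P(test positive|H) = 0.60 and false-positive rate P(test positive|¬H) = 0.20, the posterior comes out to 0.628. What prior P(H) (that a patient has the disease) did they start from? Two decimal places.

P(H) = 0.36

In odds form, posterior odds = prior odds × likelihood ratio, so prior odds = posterior odds ÷ LR.
Posterior odds = 0.628/(1−0.628) = 1.6882. LR = 0.60/0.20 = 3.0000.
Prior odds = 1.6882/3.0000 = 0.5627, so P(H) = 0.5627/(1+0.5627) ≈ 0.36.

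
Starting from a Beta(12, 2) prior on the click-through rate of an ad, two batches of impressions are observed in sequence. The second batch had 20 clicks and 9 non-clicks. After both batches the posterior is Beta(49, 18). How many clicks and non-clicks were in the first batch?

Sequential conjugate updates are equivalent to a single update on the pooled data, so total successes = posterior α − prior α and total failures = posterior β − prior β.
Total across both batches: 49−12=37 clicks, 18−2=16 non-clicks.
Subtract the second batch: 37−20=17 clicks and 16−9=7 non-clicks.

17 clicks and 7 non-clicks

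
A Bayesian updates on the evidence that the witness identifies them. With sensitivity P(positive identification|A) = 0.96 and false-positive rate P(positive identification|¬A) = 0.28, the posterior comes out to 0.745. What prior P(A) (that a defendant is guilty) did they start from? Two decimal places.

In odds form, posterior odds = prior odds × likelihood ratio, so prior odds = posterior odds ÷ LR.
Posterior odds = 0.745/(1−0.745) = 2.9216. LR = 0.96/0.28 = 3.4286.
Prior odds = 2.9216/3.4286 = 0.8521, so P(A) = 0.8521/(1+0.8521) ≈ 0.46.

P(A) = 0.46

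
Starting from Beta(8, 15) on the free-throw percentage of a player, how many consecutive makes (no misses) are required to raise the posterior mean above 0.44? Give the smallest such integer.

After k makes and 0 misses the posterior is Beta(8+k, 15), with mean (8+k)/(8+15+k).
Set (8+k)/(23+k) > 0.44 and solve: k > (0.44·23 − 8)/(1 − 0.44) = 3.786.
The smallest integer exceeding 3.786 is 4, and checking k=4: (12)/(27) = 0.4444 > 0.44.

k = 4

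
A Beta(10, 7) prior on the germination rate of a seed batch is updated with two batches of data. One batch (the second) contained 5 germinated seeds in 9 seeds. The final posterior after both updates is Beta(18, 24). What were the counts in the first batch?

3 germinated seeds and 13 non-germinating seeds

Sequential conjugate updates are equivalent to a single update on the pooled data, so total successes = posterior α − prior α and total failures = posterior β − prior β.
Total across both batches: 18−10=8 germinated seeds, 24−7=17 non-germinating seeds.
Subtract the second batch: 8−5=3 germinated seeds and 17−4=13 non-germinating seeds.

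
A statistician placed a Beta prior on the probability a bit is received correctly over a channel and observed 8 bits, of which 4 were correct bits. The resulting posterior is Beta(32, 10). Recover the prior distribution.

Beta(28, 6)

A Beta(a, b) prior with s successes and f failures in binomial data gives a Beta(a+s, b+f) posterior.
Subtract the data counts: 32−4=28, 10−4=6.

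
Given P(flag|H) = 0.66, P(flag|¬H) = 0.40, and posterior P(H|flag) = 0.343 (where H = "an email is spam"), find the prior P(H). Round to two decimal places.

P(H) = 0.24

Bayes' rule in odds form gives O(H|E) = O(H)·[P(E|H)/P(E|¬H)], hence O(H) = O(H|E)/LR.
Posterior odds = 0.343/(1−0.343) = 0.5221. LR = 0.66/0.40 = 1.6500.
Prior odds = 0.5221/1.6500 = 0.3164, so P(H) = 0.3164/(1+0.3164) ≈ 0.24.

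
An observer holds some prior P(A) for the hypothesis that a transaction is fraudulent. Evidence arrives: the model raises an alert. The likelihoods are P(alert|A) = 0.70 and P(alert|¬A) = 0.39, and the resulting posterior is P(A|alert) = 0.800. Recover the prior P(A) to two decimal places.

Bayes' rule in odds form gives O(A|E) = O(A)·[P(E|A)/P(E|¬A)], hence O(A) = O(A|E)/LR.
Posterior odds = 0.800/(1−0.800) = 4.0000. LR = 0.70/0.39 = 1.7949.
Prior odds = 4.0000/1.7949 = 2.2285, so P(A) = 2.2285/(1+2.2285) ≈ 0.69.

P(A) = 0.69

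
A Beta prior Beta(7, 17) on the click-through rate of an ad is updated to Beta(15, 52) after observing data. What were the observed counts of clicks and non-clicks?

8 clicks and 35 non-clicks

Under Beta–binomial conjugacy the posterior parameters are (α+s, β+f).
So s = 15 − 7 = 8 and f = 52 − 17 = 35.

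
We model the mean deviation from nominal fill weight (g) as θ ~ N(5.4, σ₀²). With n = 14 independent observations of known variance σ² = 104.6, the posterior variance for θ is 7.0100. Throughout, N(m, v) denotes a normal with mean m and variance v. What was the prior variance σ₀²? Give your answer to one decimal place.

σ₀² = 113.5

Posterior precision equals prior precision plus data precision: 1/σ_n² = 1/σ₀² + n/σ².
So 1/σ₀² = 1/7.0100 − 14/104.6 = 0.142653 − 0.133843 = 0.008810.
Hence σ₀² = 1/0.008810 ≈ 113.5.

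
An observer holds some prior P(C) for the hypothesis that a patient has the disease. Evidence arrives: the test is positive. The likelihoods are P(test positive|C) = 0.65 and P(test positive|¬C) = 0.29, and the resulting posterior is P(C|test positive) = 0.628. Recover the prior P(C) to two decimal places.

Bayes' rule in odds form gives O(C|E) = O(C)·[P(E|C)/P(E|¬C)], hence O(C) = O(C|E)/LR.
Posterior odds = 0.628/(1−0.628) = 1.6882. LR = 0.65/0.29 = 2.2414.
Prior odds = 1.6882/2.2414 = 0.7532, so P(C) = 0.7532/(1+0.7532) ≈ 0.43.

P(C) = 0.43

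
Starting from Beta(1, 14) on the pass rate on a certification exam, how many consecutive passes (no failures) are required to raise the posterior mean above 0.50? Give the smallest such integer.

After k passes and 0 failures the posterior is Beta(1+k, 14), with mean (1+k)/(1+14+k).
Set (1+k)/(15+k) > 0.50 and solve: k > (0.50·15 − 1)/(1 − 0.50) = 13.000.
The smallest integer exceeding 13.000 is 14.

k = 14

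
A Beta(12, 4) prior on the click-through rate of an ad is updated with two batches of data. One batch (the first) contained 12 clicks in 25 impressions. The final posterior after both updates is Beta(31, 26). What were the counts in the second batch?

Because Beta–binomial updating is additive in the counts, the combined data contributed (α_post−α_prior, β_post−β_prior) successes and failures.
Total across both batches: 31−12=19 clicks, 26−4=22 non-clicks.
Subtract the first batch: 19−12=7 clicks and 22−13=9 non-clicks.

7 clicks and 9 non-clicks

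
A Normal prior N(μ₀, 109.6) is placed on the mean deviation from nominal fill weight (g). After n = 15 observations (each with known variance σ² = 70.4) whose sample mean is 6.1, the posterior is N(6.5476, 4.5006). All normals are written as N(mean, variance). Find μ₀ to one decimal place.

With known observation variance, the Normal–Normal posterior has precision τ_n = τ₀ + n/σ² and mean μ_n = (τ₀μ₀ + (n/σ²)x̄)/τ_n.
Here τ₀ = 1/109.6 = 0.009124 and τ_data = 15/70.4 = 0.213068, so τ_n = 0.222192.
Rearranging for μ₀: μ₀ = (μ_n·τ_n − τ_data·x̄)/τ₀ = (6.5476·0.222192 − 0.213068·6.1) / 0.009124 = 0.155110/0.009124 ≈ 17.0.

μ₀ = 17.0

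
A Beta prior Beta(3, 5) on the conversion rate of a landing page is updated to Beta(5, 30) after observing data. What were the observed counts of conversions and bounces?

Beta is conjugate to the binomial likelihood: posterior = Beta(a+s, b+f).
Match parameters: s=5−3=2, f=30−5=25.

2 conversions and 25 bounces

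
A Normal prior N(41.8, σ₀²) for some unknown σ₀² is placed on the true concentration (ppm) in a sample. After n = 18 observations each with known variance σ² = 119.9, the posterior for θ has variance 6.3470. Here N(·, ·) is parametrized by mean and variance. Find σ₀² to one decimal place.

σ₀² = 134.6

Posterior precision equals prior precision plus data precision: 1/σ_n² = 1/σ₀² + n/σ².
So 1/σ₀² = 1/6.3470 − 18/119.9 = 0.157555 − 0.150125 = 0.007430.
Hence σ₀² = 1/0.007430 ≈ 134.6.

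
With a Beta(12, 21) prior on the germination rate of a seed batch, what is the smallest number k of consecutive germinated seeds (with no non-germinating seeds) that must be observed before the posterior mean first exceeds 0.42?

After k germinated seeds and 0 non-germinating seeds the posterior is Beta(12+k, 21), with mean (12+k)/(12+21+k).
Set (12+k)/(33+k) > 0.42 and solve: k > (0.42·33 − 12)/(1 − 0.42) = 3.207.
The smallest integer exceeding 3.207 is 4, and checking k=4: (16)/(37) = 0.4324 > 0.42.

k = 4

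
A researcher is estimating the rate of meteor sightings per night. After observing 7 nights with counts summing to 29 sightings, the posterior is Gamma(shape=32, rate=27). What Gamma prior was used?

Gamma(shape=3, rate=20)

Gamma–Poisson conjugacy: posterior shape = α + Σxᵢ, posterior rate = β + n.
So α = 32 − 29 = 3 and β = 27 − 7 = 20.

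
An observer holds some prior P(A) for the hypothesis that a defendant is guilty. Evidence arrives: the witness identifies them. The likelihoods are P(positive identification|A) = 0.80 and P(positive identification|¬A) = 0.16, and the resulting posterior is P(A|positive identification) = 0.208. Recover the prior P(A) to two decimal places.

In odds form, posterior odds = prior odds × likelihood ratio, so prior odds = posterior odds ÷ LR.
Posterior odds = 0.208/(1−0.208) = 0.2626. LR = 0.80/0.16 = 5.0000.
Prior odds = 0.2626/5.0000 = 0.0525, so P(A) = 0.0525/(1+0.0525) ≈ 0.05.

P(A) = 0.05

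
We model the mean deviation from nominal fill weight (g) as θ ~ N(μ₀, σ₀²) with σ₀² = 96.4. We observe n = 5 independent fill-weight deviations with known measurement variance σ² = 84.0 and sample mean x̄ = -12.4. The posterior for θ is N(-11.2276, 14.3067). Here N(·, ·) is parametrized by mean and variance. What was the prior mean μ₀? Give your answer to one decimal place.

The posterior mean is a precision-weighted average: μ_n = (τ₀μ₀ + τ_data·x̄)/(τ₀+τ_data), with τ₀=1/σ₀² and τ_data=n/σ².
Here τ₀ = 1/96.4 = 0.010373 and τ_data = 5/84.0 = 0.059524, so τ_n = 0.069897.
Rearranging for μ₀: μ₀ = (μ_n·τ_n − τ_data·x̄)/τ₀ = (-11.2276·0.069897 − 0.059524·-12.4) / 0.010373 = -0.046678/0.010373 ≈ -4.5.

μ₀ = -4.5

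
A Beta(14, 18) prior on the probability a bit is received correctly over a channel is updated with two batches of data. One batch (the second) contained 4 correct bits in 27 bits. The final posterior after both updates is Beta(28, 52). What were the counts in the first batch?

10 correct bits and 11 errors

Sequential conjugate updates are equivalent to a single update on the pooled data, so total successes = posterior α − prior α and total failures = posterior β − prior β.
Total across both batches: 28−14=14 correct bits, 52−18=34 errors.
Subtract the second batch: 14−4=10 correct bits and 34−23=11 errors.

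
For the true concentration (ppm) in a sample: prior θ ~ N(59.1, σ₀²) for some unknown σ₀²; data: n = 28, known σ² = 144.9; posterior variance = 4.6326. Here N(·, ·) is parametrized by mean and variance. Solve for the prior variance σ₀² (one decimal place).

For the Normal–Normal model with known σ², precisions add: τ_n = τ₀ + n/σ².
So 1/σ₀² = 1/4.6326 − 28/144.9 = 0.215862 − 0.193237 = 0.022625.
Hence σ₀² = 1/0.022625 ≈ 44.2.

σ₀² = 44.2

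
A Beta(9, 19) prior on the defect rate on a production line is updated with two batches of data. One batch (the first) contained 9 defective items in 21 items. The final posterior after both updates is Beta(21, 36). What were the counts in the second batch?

Because Beta–binomial updating is additive in the counts, the combined data contributed (α_post−α_prior, β_post−β_prior) successes and failures.
Total across both batches: 21−9=12 defective items, 36−19=17 good items.
Subtract the first batch: 12−9=3 defective items and 17−12=5 good items.

3 defective items and 5 good items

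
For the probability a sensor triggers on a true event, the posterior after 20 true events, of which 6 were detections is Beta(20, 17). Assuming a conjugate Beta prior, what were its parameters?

Beta is conjugate to the binomial likelihood: posterior = Beta(a+s, b+f).
So a = 20 − 6 = 14 and b = 17 − 14 = 3.

Beta(14, 3)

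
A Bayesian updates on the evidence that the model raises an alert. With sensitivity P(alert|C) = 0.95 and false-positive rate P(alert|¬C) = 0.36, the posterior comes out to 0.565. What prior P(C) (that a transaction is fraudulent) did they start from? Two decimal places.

Bayes' rule in odds form gives O(C|E) = O(C)·[P(E|C)/P(E|¬C)], hence O(C) = O(C|E)/LR.
Posterior odds = 0.565/(1−0.565) = 1.2989. LR = 0.95/0.36 = 2.6389.
Prior odds = 1.2989/2.6389 = 0.4922, so P(C) = 0.4922/(1+0.4922) ≈ 0.33.

P(C) = 0.33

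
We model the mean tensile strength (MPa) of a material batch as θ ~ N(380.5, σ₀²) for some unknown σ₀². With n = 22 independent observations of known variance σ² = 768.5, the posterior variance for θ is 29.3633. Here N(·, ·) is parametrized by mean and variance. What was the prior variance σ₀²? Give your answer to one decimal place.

Posterior precision equals prior precision plus data precision: 1/σ_n² = 1/σ₀² + n/σ².
So 1/σ₀² = 1/29.3633 − 22/768.5 = 0.034056 − 0.028627 = 0.005429.
Hence σ₀² = 1/0.005429 ≈ 184.2.

σ₀² = 184.2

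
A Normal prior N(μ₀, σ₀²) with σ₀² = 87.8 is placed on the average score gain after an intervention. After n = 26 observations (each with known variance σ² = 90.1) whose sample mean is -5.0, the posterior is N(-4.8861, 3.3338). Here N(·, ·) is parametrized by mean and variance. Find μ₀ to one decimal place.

The posterior mean is a precision-weighted average: μ_n = (τ₀μ₀ + τ_data·x̄)/(τ₀+τ_data), with τ₀=1/σ₀² and τ_data=n/σ².
Here τ₀ = 1/87.8 = 0.011390 and τ_data = 26/90.1 = 0.288568, so τ_n = 0.299958.
Rearranging for μ₀: μ₀ = (μ_n·τ_n − τ_data·x̄)/τ₀ = (-4.8861·0.299958 − 0.288568·-5.0) / 0.011390 = -0.022785/0.011390 ≈ -2.0.

μ₀ = -2.0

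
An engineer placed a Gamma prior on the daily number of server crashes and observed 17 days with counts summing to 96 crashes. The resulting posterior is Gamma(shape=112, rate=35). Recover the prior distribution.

A Gamma(α, β) prior (rate parametrization) on a Poisson rate with n observations summing to S gives posterior Gamma(α+S, β+n).
So α = 112 − 96 = 16 and β = 35 − 17 = 18.

Gamma(shape=16, rate=18)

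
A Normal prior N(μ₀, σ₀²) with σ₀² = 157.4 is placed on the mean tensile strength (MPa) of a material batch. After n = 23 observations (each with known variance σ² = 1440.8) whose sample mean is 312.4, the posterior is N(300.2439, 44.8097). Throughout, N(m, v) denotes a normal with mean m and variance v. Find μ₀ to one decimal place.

μ₀ = 269.7

With known observation variance, the Normal–Normal posterior has precision τ_n = τ₀ + n/σ² and mean μ_n = (τ₀μ₀ + (n/σ²)x̄)/τ_n.
Here τ₀ = 1/157.4 = 0.006353 and τ_data = 23/1440.8 = 0.015963, so τ_n = 0.022316.
Rearranging for μ₀: μ₀ = (μ_n·τ_n − τ_data·x̄)/τ₀ = (300.2439·0.022316 − 0.015963·312.4) / 0.006353 = 1.713402/0.006353 ≈ 269.7.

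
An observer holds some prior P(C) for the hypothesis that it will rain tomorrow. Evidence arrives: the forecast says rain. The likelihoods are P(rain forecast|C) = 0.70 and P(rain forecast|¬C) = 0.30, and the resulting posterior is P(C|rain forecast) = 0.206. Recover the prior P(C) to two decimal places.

P(C) = 0.10

Bayes' rule in odds form gives O(C|E) = O(C)·[P(E|C)/P(E|¬C)], hence O(C) = O(C|E)/LR.
Posterior odds = 0.206/(1−0.206) = 0.2594. LR = 0.70/0.30 = 2.3333.
Prior odds = 0.2594/2.3333 = 0.1112, so P(C) = 0.1112/(1+0.1112) ≈ 0.10.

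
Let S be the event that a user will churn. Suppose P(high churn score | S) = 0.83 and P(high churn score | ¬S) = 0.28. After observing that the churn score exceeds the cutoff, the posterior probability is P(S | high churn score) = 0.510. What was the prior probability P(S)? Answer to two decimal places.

Bayes' rule in odds form gives O(S|E) = O(S)·[P(E|S)/P(E|¬S)], hence O(S) = O(S|E)/LR.
Posterior odds = 0.510/(1−0.510) = 1.0408. LR = 0.83/0.28 = 2.9643.
Prior odds = 1.0408/2.9643 = 0.3511, so P(S) = 0.3511/(1+0.3511) ≈ 0.26.

P(S) = 0.26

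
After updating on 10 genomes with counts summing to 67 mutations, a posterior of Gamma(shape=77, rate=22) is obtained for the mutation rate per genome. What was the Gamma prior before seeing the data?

Gamma(shape=10, rate=12)

A Gamma(α, β) prior (rate parametrization) on a Poisson rate with n observations summing to S gives posterior Gamma(α+S, β+n).
So α = 77 − 67 = 10 and β = 22 − 10 = 12.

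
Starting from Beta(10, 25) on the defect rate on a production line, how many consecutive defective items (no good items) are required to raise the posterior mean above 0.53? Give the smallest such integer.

After k defective items and 0 good items the posterior is Beta(10+k, 25), with mean (10+k)/(10+25+k).
Set (10+k)/(35+k) > 0.53 and solve: k > (0.53·35 − 10)/(1 − 0.53) = 18.191.
The smallest integer exceeding 18.191 is 19, and checking k=19: (29)/(54) = 0.5370 > 0.53.

k = 19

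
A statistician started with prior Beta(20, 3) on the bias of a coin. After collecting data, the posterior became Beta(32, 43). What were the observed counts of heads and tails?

Under Beta–binomial conjugacy the posterior parameters are (α+s, β+f).
Match parameters: s=32−20=12, f=43−3=40.

12 heads and 40 tails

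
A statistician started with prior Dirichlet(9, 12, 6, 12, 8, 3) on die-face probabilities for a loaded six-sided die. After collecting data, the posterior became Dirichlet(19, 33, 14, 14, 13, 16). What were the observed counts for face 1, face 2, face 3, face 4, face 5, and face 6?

counts (10, 21, 8, 2, 5, 13)

For a Dirichlet(α) prior with multinomial counts c, the posterior is Dirichlet(α + c) componentwise.
Counts are posterior − prior componentwise: 19−9=10, 33−12=21, 14−6=8, 14−12=2, 13−8=5, 16−3=13.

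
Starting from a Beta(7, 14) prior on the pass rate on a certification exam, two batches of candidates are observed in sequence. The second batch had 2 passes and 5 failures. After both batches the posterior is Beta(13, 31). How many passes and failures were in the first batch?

Because Beta–binomial updating is additive in the counts, the combined data contributed (α_post−α_prior, β_post−β_prior) successes and failures.
Total across both batches: 13−7=6 passes, 31−14=17 failures.
Subtract the second batch: 6−2=4 passes and 17−5=12 failures.

4 passes and 12 failures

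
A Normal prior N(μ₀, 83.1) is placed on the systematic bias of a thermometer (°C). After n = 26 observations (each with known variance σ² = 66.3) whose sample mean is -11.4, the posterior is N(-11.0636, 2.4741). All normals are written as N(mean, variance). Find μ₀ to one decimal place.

μ₀ = -0.1

The posterior mean is a precision-weighted average: μ_n = (τ₀μ₀ + τ_data·x̄)/(τ₀+τ_data), with τ₀=1/σ₀² and τ_data=n/σ².
Here τ₀ = 1/83.1 = 0.012034 and τ_data = 26/66.3 = 0.392157, so τ_n = 0.404191.
Rearranging for μ₀: μ₀ = (μ_n·τ_n − τ_data·x̄)/τ₀ = (-11.0636·0.404191 − 0.392157·-11.4) / 0.012034 = -0.001218/0.012034 ≈ -0.1.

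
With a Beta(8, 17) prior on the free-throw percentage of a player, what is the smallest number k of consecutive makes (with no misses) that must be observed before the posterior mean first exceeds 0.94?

After k makes and 0 misses the posterior is Beta(8+k, 17), with mean (8+k)/(8+17+k).
Set (8+k)/(25+k) > 0.94 and solve: k > (0.94·25 − 8)/(1 − 0.94) = 258.333.
The smallest integer exceeding 258.333 is 259, and checking k=259: (267)/(284) = 0.9401 > 0.94.

k = 259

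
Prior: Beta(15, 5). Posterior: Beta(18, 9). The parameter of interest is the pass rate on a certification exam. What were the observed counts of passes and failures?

3 passes and 4 failures

Beta is conjugate to the binomial likelihood: posterior = Beta(a+s, b+f).
Match parameters: s=18−15=3, f=9−5=4.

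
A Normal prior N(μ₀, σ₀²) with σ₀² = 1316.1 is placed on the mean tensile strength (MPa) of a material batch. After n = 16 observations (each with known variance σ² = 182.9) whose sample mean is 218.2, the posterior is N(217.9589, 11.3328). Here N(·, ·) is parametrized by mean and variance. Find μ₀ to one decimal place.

μ₀ = 190.2

The posterior mean is a precision-weighted average: μ_n = (τ₀μ₀ + τ_data·x̄)/(τ₀+τ_data), with τ₀=1/σ₀² and τ_data=n/σ².
Here τ₀ = 1/1316.1 = 0.000760 and τ_data = 16/182.9 = 0.087479, so τ_n = 0.088239.
Rearranging for μ₀: μ₀ = (μ_n·τ_n − τ_data·x̄)/τ₀ = (217.9589·0.088239 − 0.087479·218.2) / 0.000760 = 0.144558/0.000760 ≈ 190.2.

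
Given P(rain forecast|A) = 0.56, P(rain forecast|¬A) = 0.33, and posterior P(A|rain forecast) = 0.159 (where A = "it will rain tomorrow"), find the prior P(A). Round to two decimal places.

P(A) = 0.10

In odds form, posterior odds = prior odds × likelihood ratio, so prior odds = posterior odds ÷ LR.
Posterior odds = 0.159/(1−0.159) = 0.1891. LR = 0.56/0.33 = 1.6970.
Prior odds = 0.1891/1.6970 = 0.1114, so P(A) = 0.1114/(1+0.1114) ≈ 0.10.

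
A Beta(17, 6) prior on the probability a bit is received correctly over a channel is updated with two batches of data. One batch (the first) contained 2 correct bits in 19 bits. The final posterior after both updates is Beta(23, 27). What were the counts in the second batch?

4 correct bits and 4 errors

Because Beta–binomial updating is additive in the counts, the combined data contributed (α_post−α_prior, β_post−β_prior) successes and failures.
Total across both batches: 23−17=6 correct bits, 27−6=21 errors.
Subtract the first batch: 6−2=4 correct bits and 21−17=4 errors.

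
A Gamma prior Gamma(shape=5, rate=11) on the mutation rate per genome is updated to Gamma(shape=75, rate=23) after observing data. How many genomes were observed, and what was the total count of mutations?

Gamma–Poisson conjugacy: posterior shape = α + Σxᵢ, posterior rate = β + n.
Matching: Σxᵢ = 75 − 5 = 70 and n = 23 − 11 = 12.

n = 12 genomes with total 70 mutations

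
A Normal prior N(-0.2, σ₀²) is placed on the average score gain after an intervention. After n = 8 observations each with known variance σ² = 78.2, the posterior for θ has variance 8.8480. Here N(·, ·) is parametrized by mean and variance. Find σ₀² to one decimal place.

σ₀² = 93.3

Posterior precision equals prior precision plus data precision: 1/σ_n² = 1/σ₀² + n/σ².
So 1/σ₀² = 1/8.8480 − 8/78.2 = 0.113020 − 0.102302 = 0.010718.
Hence σ₀² = 1/0.010718 ≈ 93.3.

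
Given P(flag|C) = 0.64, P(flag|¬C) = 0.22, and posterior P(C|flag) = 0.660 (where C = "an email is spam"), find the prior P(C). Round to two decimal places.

P(C) = 0.40

In odds form, posterior odds = prior odds × likelihood ratio, so prior odds = posterior odds ÷ LR.
Posterior odds = 0.660/(1−0.660) = 1.9412. LR = 0.64/0.22 = 2.9091.
Prior odds = 1.9412/2.9091 = 0.6673, so P(C) = 0.6673/(1+0.6673) ≈ 0.40.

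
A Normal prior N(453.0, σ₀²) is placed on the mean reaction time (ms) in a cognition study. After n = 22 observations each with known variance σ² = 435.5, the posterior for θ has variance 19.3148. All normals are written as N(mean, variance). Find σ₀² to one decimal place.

σ₀² = 795.5

For the Normal–Normal model with known σ², precisions add: τ_n = τ₀ + n/σ².
So 1/σ₀² = 1/19.3148 − 22/435.5 = 0.051774 − 0.050517 = 0.001257.
Hence σ₀² = 1/0.001257 ≈ 795.5.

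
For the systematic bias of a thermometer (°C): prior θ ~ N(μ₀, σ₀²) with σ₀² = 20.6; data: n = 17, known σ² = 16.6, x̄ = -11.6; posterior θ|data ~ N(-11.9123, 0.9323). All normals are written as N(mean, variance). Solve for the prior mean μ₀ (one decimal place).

μ₀ = -18.5

The posterior mean is a precision-weighted average: μ_n = (τ₀μ₀ + τ_data·x̄)/(τ₀+τ_data), with τ₀=1/σ₀² and τ_data=n/σ².
Here τ₀ = 1/20.6 = 0.048544 and τ_data = 17/16.6 = 1.024096, so τ_n = 1.072640.
Rearranging for μ₀: μ₀ = (μ_n·τ_n − τ_data·x̄)/τ₀ = (-11.9123·1.072640 − 1.024096·-11.6) / 0.048544 = -0.898096/0.048544 ≈ -18.5.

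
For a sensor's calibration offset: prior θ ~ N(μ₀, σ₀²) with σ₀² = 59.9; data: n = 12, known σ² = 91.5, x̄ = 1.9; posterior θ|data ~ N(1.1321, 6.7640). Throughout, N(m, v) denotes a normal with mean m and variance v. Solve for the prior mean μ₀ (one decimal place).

With known observation variance, the Normal–Normal posterior has precision τ_n = τ₀ + n/σ² and mean μ_n = (τ₀μ₀ + (n/σ²)x̄)/τ_n.
Here τ₀ = 1/59.9 = 0.016694 and τ_data = 12/91.5 = 0.131148, so τ_n = 0.147842.
Rearranging for μ₀: μ₀ = (μ_n·τ_n − τ_data·x̄)/τ₀ = (1.1321·0.147842 − 0.131148·1.9) / 0.016694 = -0.081809/0.016694 ≈ -4.9.

μ₀ = -4.9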